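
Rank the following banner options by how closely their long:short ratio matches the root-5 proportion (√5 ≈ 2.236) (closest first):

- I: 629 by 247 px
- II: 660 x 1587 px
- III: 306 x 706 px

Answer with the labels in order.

III, II, I

Ratios: I = 629 / 247 ≈ 2.547; II = 1587 / 660 ≈ 2.405; III = 706 / 306 ≈ 2.307.
|Δ from 2.236|: I 0.311; II 0.169; III 0.071.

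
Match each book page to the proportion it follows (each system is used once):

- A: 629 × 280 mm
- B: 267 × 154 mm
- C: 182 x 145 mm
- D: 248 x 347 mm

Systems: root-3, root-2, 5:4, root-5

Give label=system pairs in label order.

A=root-5, B=root-3, C=5:4, D=root-2

A = 629/280 ≈ 2.246 → root-5 (2.236)
B = 267/154 ≈ 1.734 → root-3 (1.732)
C = 182/145 ≈ 1.255 → 5:4 (1.250)
D = 347/248 ≈ 1.399 → root-2 (1.414)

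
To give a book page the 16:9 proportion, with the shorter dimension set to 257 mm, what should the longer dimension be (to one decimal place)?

456.9 mm

16:9 ≈ 1.77778.
Longer side = 257 × 1.77778 ≈ 456.889 → 456.9 mm.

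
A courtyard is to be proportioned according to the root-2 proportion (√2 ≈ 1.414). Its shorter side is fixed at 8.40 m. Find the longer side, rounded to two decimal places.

11.88 m

root-2 ≈ 1.41421.
Longer side = 8.40 × 1.41421 ≈ 11.8794 → 11.88 m.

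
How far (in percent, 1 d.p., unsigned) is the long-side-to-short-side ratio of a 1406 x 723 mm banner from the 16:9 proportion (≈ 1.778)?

9.4%

Ratio = 1406 / 723 ≈ 1.9447.
Ideal 16:9 ≈ 1.7778. |1.9447 − 1.7778| / 1.7778 ≈ 9.39% → 9.4%.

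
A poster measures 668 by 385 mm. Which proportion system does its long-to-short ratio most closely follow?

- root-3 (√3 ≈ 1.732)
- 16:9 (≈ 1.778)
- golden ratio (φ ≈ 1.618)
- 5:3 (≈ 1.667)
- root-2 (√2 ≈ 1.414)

root-3

Ratio = 668 / 385 ≈ 1.735.
Distances: root-3 1.732 (Δ 0.003); 16:9 1.778 (Δ 0.043); golden ratio 1.618 (Δ 0.117); 5:3 1.667 (Δ 0.068); root-2 1.414 (Δ 0.321).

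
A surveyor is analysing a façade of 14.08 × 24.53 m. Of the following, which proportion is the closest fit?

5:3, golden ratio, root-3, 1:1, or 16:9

Ratio = 24.53 / 14.08 ≈ 1.742.
Distances: 5:3 1.667 (Δ 0.075); golden ratio 1.618 (Δ 0.124); root-3 1.732 (Δ 0.010); 1:1 1.000 (Δ 0.742); 16:9 1.778 (Δ 0.036).

root-3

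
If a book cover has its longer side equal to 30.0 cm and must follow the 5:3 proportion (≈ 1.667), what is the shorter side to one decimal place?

18.0 cm

5:3 ≈ 1.66667.
Shorter side = 30.0 ÷ 1.66667 ≈ 18.000 → 18.0 cm.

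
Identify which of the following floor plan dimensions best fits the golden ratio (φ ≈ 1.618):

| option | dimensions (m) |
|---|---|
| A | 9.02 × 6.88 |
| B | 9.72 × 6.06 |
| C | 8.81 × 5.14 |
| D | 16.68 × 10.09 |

B

Ratios (long/short): A ≈ 1.311; B ≈ 1.604; C ≈ 1.714; D ≈ 1.653.
golden ratio ≈ 1.618; option B is nearest (Δ 0.014).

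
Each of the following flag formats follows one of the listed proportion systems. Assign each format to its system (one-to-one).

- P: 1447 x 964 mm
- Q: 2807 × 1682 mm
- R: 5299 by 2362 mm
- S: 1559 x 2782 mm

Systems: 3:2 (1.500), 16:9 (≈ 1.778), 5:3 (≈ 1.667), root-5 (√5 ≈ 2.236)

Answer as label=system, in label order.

P=3:2, Q=5:3, R=root-5, S=16:9

Ratios: P ≈ 1.501; Q ≈ 1.669; R ≈ 2.243; S ≈ 1.784.
Targets: 3:2 ≈ 1.500; 16:9 ≈ 1.778; 5:3 ≈ 1.667; root-5 ≈ 2.236.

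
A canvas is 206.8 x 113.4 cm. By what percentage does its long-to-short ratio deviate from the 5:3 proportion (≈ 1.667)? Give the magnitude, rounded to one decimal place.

Ratio = 206.8 / 113.4 ≈ 1.8236.
Ideal 5:3 ≈ 1.6667. |1.8236 − 1.6667| / 1.6667 ≈ 9.41% → 9.4%.

9.4%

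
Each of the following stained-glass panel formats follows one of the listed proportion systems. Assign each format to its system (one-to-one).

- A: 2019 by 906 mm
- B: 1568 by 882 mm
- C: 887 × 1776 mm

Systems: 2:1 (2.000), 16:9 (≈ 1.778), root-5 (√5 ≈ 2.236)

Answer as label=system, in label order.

A=root-5, B=16:9, C=2:1

A = 2019/906 ≈ 2.228 → root-5 (2.236)
B = 1568/882 ≈ 1.778 → 16:9 (1.778)
C = 1776/887 ≈ 2.002 → 2:1 (2.000)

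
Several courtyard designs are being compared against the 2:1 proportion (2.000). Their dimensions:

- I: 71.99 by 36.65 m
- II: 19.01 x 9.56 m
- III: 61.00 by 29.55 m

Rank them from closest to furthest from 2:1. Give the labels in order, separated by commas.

II, I, III

I: 71.99/36.65 ≈ 1.964 → |1.964 − 2.000| = 0.036
II: 19.01/9.56 ≈ 1.988 → |1.988 − 2.000| = 0.012
III: 61.00/29.55 ≈ 2.064 → |2.064 − 2.000| = 0.064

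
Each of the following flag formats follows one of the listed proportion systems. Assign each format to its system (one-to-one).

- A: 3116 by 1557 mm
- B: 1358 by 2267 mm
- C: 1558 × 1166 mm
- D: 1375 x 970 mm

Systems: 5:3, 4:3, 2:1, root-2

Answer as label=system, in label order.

Ratios: A ≈ 2.001; B ≈ 1.669; C ≈ 1.336; D ≈ 1.418.
Targets: 5:3 ≈ 1.667; 4:3 ≈ 1.333; 2:1 ≈ 2.000; root-2 ≈ 1.414.

A=2:1, B=5:3, C=4:3, D=root-2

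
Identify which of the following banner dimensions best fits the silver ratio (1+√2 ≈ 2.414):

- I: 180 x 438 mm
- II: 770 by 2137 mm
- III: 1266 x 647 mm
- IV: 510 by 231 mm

Ratios (long/short): I ≈ 2.433; II ≈ 2.775; III ≈ 1.957; IV ≈ 2.208.
silver ratio ≈ 2.414; option I is nearest (Δ 0.019).

I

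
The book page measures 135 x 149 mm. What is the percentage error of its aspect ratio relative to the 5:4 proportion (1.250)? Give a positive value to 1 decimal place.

Ratio = 149 / 135 ≈ 1.1037.
Ideal 5:4 = 1.2500. |1.1037 − 1.2500| / 1.2500 ≈ 11.70% → 11.7%.

11.7%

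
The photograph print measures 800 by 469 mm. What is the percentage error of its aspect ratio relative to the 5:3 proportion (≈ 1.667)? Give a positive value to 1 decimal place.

Ratio = 800 / 469 ≈ 1.7058.
Ideal 5:3 ≈ 1.6667. |1.7058 − 1.6667| / 1.6667 ≈ 2.35% → 2.3%.

2.3%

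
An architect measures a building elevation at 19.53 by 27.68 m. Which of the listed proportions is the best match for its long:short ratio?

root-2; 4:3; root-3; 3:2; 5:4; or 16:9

Ratio = 27.68 / 19.53 ≈ 1.417.
Distances: root-2 1.414 (Δ 0.003); 4:3 1.333 (Δ 0.084); root-3 1.732 (Δ 0.315); 3:2 1.500 (Δ 0.083); 5:4 1.250 (Δ 0.167); 16:9 1.778 (Δ 0.361).

root-2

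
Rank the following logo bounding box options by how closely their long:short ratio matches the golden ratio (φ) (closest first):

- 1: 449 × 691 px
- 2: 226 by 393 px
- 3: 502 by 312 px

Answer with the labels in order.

Ratios: 1 = 691 / 449 ≈ 1.539; 2 = 393 / 226 ≈ 1.739; 3 = 502 / 312 ≈ 1.609.
|Δ from 1.618|: 1 0.079; 2 0.121; 3 0.009.

3, 1, 2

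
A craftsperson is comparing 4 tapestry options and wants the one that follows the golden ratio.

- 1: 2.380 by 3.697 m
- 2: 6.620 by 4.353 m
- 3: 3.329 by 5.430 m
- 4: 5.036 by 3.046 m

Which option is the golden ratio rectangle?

Target golden ratio ≈ 1.618.
1: 1.553 (Δ0.065)  2: 1.521 (Δ0.097)  3: 1.631 (Δ0.013)  4: 1.653 (Δ0.035)

3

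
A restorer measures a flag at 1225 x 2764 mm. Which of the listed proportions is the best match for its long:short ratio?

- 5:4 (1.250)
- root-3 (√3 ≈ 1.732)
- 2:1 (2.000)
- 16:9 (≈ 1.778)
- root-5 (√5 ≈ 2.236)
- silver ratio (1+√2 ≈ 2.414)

Ratio = 2764 / 1225 ≈ 2.256.
Distances: 5:4 1.250 (Δ 1.006); root-3 1.732 (Δ 0.524); 2:1 2.000 (Δ 0.256); 16:9 1.778 (Δ 0.478); root-5 2.236 (Δ 0.020); silver ratio 2.414 (Δ 0.158).

root-5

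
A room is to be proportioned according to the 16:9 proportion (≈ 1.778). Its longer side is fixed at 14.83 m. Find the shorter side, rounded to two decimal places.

16:9 ≈ 1.77778.
Shorter side = 14.83 ÷ 1.77778 ≈ 8.3419 → 8.34 m.

8.34 m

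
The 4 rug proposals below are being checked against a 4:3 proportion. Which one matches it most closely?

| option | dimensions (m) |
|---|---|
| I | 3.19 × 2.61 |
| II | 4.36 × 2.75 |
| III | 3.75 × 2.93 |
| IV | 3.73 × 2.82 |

Ratios (long/short): I ≈ 1.222; II ≈ 1.585; III ≈ 1.280; IV ≈ 1.323.
4:3 ≈ 1.333; option IV is nearest (Δ 0.010).

IV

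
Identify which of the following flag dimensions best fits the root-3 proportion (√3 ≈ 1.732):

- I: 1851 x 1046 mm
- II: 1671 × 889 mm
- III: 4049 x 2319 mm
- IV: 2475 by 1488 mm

Ratios (long/short): I ≈ 1.770; II ≈ 1.880; III ≈ 1.746; IV ≈ 1.663.
root-3 ≈ 1.732; option III is nearest (Δ 0.014).

III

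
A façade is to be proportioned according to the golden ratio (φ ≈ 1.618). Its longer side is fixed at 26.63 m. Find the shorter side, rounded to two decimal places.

golden ratio ≈ 1.61803.
Shorter side = 26.63 ÷ 1.61803 ≈ 16.4583 → 16.46 m.

16.46 m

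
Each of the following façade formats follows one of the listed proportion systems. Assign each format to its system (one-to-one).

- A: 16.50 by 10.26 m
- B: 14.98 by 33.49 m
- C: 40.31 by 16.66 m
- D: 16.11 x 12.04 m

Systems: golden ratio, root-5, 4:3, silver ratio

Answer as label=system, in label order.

A=golden ratio, B=root-5, C=silver ratio, D=4:3

A = 16.50/10.26 ≈ 1.608 → golden ratio (1.618)
B = 33.49/14.98 ≈ 2.236 → root-5 (2.236)
C = 40.31/16.66 ≈ 2.420 → silver ratio (2.414)
D = 16.11/12.04 ≈ 1.338 → 4:3 (1.333)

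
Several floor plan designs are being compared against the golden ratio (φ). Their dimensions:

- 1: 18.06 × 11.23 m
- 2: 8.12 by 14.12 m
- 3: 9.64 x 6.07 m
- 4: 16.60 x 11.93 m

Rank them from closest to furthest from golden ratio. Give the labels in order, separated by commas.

1, 3, 2, 4

1: 18.06/11.23 ≈ 1.608 → |1.608 − 1.618| = 0.010
2: 14.12/8.12 ≈ 1.739 → |1.739 − 1.618| = 0.121
3: 9.64/6.07 ≈ 1.588 → |1.588 − 1.618| = 0.030
4: 16.60/11.93 ≈ 1.391 → |1.391 − 1.618| = 0.227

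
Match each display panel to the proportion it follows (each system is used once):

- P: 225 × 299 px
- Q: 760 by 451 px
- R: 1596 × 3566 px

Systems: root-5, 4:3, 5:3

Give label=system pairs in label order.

P=4:3, Q=5:3, R=root-5

P = 299/225 ≈ 1.329 → 4:3 (1.333)
Q = 760/451 ≈ 1.685 → 5:3 (1.667)
R = 3566/1596 ≈ 2.234 → root-5 (2.236)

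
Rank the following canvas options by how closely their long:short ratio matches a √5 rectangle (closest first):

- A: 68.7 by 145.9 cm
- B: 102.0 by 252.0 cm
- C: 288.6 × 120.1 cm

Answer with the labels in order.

Ratios: A = 145.9 / 68.7 ≈ 2.124; B = 252.0 / 102.0 ≈ 2.471; C = 288.6 / 120.1 ≈ 2.403.
|Δ from 2.236|: A 0.112; B 0.235; C 0.167.

A, C, B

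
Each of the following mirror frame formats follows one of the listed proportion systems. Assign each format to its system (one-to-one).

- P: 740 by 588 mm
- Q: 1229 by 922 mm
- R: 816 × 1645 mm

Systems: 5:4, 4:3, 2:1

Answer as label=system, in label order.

P=5:4, Q=4:3, R=2:1

Ratios: P ≈ 1.259; Q ≈ 1.333; R ≈ 2.016.
Targets: 5:4 ≈ 1.250; 4:3 ≈ 1.333; 2:1 ≈ 2.000.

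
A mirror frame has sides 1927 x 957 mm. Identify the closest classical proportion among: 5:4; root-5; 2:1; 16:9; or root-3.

Ratio = 1927 / 957 ≈ 2.014.
Distances: 5:4 1.250 (Δ 0.764); root-5 2.236 (Δ 0.222); 2:1 2.000 (Δ 0.014); 16:9 1.778 (Δ 0.236); root-3 1.732 (Δ 0.282).

2:1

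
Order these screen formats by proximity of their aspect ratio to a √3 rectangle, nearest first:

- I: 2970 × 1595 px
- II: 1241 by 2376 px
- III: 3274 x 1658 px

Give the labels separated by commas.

I, II, III

Ratios: I = 2970 / 1595 ≈ 1.862; II = 2376 / 1241 ≈ 1.915; III = 3274 / 1658 ≈ 1.975.
|Δ from 1.732|: I 0.130; II 0.183; III 0.243.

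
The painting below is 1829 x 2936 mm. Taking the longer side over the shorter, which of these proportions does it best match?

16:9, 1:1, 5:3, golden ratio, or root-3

golden ratio

Ratio = 2936 / 1829 ≈ 1.605.
Distances: 16:9 1.778 (Δ 0.173); 1:1 1.000 (Δ 0.605); 5:3 1.667 (Δ 0.062); golden ratio 1.618 (Δ 0.013); root-3 1.732 (Δ 0.127).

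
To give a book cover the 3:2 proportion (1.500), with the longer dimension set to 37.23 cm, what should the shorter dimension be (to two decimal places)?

3:2 = 1.50000.
Shorter side = 37.23 ÷ 1.50000 ≈ 24.8200 → 24.82 cm.

24.82 cm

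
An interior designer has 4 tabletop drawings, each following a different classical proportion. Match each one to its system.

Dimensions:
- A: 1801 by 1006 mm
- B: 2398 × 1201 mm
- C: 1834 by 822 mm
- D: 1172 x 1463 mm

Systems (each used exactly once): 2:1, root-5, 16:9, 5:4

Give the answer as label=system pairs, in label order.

A=16:9, B=2:1, C=root-5, D=5:4

Ratios: A ≈ 1.790; B ≈ 1.997; C ≈ 2.231; D ≈ 1.248.
Targets: 2:1 ≈ 2.000; root-5 ≈ 2.236; 16:9 ≈ 1.778; 5:4 ≈ 1.250.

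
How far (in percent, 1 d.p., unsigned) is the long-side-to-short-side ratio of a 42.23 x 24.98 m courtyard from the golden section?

4.5%

Ratio = 42.23 / 24.98 ≈ 1.6906.
Ideal golden ratio ≈ 1.6180. |1.6906 − 1.6180| / 1.6180 ≈ 4.49% → 4.5%.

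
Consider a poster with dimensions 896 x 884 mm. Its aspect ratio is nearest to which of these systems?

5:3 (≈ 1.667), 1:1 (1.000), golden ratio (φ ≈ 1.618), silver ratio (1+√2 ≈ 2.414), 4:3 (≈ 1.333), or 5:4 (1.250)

Ratio = 896 / 884 ≈ 1.014.
Distances: 5:3 1.667 (Δ 0.653); 1:1 1.000 (Δ 0.014); golden ratio 1.618 (Δ 0.604); silver ratio 2.414 (Δ 1.400); 4:3 1.333 (Δ 0.319); 5:4 1.250 (Δ 0.236).

1:1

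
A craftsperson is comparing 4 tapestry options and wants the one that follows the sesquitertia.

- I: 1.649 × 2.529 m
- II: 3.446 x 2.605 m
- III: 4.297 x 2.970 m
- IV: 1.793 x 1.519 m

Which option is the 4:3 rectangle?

Target 4:3 ≈ 1.333.
I: 1.534 (Δ0.201)  II: 1.323 (Δ0.010)  III: 1.447 (Δ0.114)  IV: 1.180 (Δ0.153)

II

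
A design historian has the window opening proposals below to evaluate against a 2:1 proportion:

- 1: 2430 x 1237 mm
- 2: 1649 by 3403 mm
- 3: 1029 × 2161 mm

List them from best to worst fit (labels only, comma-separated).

1, 2, 3

1: 2430/1237 ≈ 1.964 → |1.964 − 2.000| = 0.036
2: 3403/1649 ≈ 2.064 → |2.064 − 2.000| = 0.064
3: 2161/1029 ≈ 2.100 → |2.100 − 2.000| = 0.100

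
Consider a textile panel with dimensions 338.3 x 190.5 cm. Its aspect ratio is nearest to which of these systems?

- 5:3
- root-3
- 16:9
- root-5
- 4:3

16:9

Ratio = 338.3 / 190.5 ≈ 1.776.
Distances: 5:3 1.667 (Δ 0.109); root-3 1.732 (Δ 0.044); 16:9 1.778 (Δ 0.002); root-5 2.236 (Δ 0.460); 4:3 1.333 (Δ 0.443).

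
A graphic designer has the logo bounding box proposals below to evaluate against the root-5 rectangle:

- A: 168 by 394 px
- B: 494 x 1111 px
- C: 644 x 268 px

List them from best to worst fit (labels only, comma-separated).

A: 394/168 ≈ 2.345 → |2.345 − 2.236| = 0.109
B: 1111/494 ≈ 2.249 → |2.249 − 2.236| = 0.013
C: 644/268 ≈ 2.403 → |2.403 − 2.236| = 0.167

B, A, C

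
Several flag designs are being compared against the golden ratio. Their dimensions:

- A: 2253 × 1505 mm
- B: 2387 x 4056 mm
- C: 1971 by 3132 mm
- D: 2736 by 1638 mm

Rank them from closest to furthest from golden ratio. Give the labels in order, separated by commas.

C, D, B, A

Ratios: A = 2253 / 1505 ≈ 1.497; B = 4056 / 2387 ≈ 1.699; C = 3132 / 1971 ≈ 1.589; D = 2736 / 1638 ≈ 1.670.
|Δ from 1.618|: A 0.121; B 0.081; C 0.029; D 0.052.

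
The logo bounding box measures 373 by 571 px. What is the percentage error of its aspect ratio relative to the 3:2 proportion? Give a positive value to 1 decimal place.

2.1%

Ratio = 571 / 373 ≈ 1.5308.
Ideal 3:2 = 1.5000. |1.5308 − 1.5000| / 1.5000 ≈ 2.05% → 2.1%.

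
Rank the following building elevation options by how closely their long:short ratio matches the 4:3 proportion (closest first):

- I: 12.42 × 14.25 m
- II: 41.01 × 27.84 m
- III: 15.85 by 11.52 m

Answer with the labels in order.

III, II, I

I: 14.25/12.42 ≈ 1.147 → |1.147 − 1.333| = 0.186
II: 41.01/27.84 ≈ 1.473 → |1.473 − 1.333| = 0.140
III: 15.85/11.52 ≈ 1.376 → |1.376 − 1.333| = 0.043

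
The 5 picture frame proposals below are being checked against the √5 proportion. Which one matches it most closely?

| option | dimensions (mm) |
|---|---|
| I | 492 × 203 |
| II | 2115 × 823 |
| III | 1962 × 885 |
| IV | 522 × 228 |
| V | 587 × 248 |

III

Target root-5 ≈ 2.236.
I: 2.424 (Δ0.188)  II: 2.570 (Δ0.334)  III: 2.217 (Δ0.019)  IV: 2.289 (Δ0.053)  V: 2.367 (Δ0.131)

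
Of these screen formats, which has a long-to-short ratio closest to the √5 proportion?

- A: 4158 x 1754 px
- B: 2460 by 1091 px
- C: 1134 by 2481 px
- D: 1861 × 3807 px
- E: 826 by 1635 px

B

Target root-5 ≈ 2.236.
A: 2.371 (Δ0.135)  B: 2.255 (Δ0.019)  C: 2.188 (Δ0.048)  D: 2.046 (Δ0.190)  E: 1.979 (Δ0.257)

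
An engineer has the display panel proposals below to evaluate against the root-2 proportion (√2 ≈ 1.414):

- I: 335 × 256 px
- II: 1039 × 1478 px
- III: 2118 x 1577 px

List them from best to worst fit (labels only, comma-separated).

Ratios: I = 335 / 256 ≈ 1.309; II = 1478 / 1039 ≈ 1.423; III = 2118 / 1577 ≈ 1.343.
|Δ from 1.414|: I 0.105; II 0.009; III 0.071.

II, III, I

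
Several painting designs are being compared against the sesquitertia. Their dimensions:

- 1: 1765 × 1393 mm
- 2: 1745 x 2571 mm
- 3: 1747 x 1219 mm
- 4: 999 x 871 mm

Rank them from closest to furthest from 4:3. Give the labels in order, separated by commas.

1, 3, 2, 4

1: 1765/1393 ≈ 1.267 → |1.267 − 1.333| = 0.066
2: 2571/1745 ≈ 1.473 → |1.473 − 1.333| = 0.140
3: 1747/1219 ≈ 1.433 → |1.433 − 1.333| = 0.100
4: 999/871 ≈ 1.147 → |1.147 − 1.333| = 0.186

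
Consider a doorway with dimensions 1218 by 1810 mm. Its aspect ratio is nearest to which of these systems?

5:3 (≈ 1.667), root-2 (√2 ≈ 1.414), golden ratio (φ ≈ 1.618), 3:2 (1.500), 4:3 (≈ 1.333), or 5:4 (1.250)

3:2

Ratio = 1810 / 1218 ≈ 1.486.
Distances: 5:3 1.667 (Δ 0.181); root-2 1.414 (Δ 0.072); golden ratio 1.618 (Δ 0.132); 3:2 1.500 (Δ 0.014); 4:3 1.333 (Δ 0.153); 5:4 1.250 (Δ 0.236).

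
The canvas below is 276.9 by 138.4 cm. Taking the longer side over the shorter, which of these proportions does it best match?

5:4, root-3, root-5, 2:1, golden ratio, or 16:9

2:1

Ratio = 276.9 / 138.4 ≈ 2.001.
Distances: 5:4 1.250 (Δ 0.751); root-3 1.732 (Δ 0.269); root-5 2.236 (Δ 0.235); 2:1 2.000 (Δ 0.001); golden ratio 1.618 (Δ 0.383); 16:9 1.778 (Δ 0.223).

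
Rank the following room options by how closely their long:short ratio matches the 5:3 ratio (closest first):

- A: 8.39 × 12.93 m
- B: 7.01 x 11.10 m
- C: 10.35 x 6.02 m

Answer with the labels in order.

Ratios: A = 12.93 / 8.39 ≈ 1.541; B = 11.10 / 7.01 ≈ 1.583; C = 10.35 / 6.02 ≈ 1.719.
|Δ from 1.667|: A 0.126; B 0.084; C 0.052.

C, B, A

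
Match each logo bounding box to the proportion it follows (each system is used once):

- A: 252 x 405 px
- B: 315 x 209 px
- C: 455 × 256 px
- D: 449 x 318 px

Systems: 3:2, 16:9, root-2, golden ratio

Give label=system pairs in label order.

A=golden ratio, B=3:2, C=16:9, D=root-2

Ratios: A ≈ 1.607; B ≈ 1.507; C ≈ 1.777; D ≈ 1.412.
Targets: 3:2 ≈ 1.500; 16:9 ≈ 1.778; root-2 ≈ 1.414; golden ratio ≈ 1.618.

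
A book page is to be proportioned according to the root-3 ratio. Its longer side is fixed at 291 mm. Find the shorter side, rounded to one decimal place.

168.0 mm

root-3 ≈ 1.73205.
Shorter side = 291 ÷ 1.73205 ≈ 168.009 → 168.0 mm.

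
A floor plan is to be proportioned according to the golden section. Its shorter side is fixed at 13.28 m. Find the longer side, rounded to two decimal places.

21.49 m

golden ratio ≈ 1.61803.
Longer side = 13.28 × 1.61803 ≈ 21.4874 → 21.49 m.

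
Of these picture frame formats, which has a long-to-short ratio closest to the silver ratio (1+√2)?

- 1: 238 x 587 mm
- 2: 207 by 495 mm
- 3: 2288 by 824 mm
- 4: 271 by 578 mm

2

Ratios (long/short): 1 ≈ 2.466; 2 ≈ 2.391; 3 ≈ 2.777; 4 ≈ 2.133.
silver ratio ≈ 2.414; option 2 is nearest (Δ 0.023).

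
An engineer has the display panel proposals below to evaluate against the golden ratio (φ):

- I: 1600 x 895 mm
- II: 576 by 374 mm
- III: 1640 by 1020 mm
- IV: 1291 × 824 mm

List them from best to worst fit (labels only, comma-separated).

I: 1600/895 ≈ 1.788 → |1.788 − 1.618| = 0.170
II: 576/374 ≈ 1.540 → |1.540 − 1.618| = 0.078
III: 1640/1020 ≈ 1.608 → |1.608 − 1.618| = 0.010
IV: 1291/824 ≈ 1.567 → |1.567 − 1.618| = 0.051

III, IV, II, I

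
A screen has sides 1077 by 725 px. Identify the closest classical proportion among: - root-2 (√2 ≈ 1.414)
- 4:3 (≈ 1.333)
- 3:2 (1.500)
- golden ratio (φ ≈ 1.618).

3:2

1077/725 ≈ 1.486. Nearest candidates are 3:2 (1.500, off by 0.014) and root-2 (1.414, off by 0.072).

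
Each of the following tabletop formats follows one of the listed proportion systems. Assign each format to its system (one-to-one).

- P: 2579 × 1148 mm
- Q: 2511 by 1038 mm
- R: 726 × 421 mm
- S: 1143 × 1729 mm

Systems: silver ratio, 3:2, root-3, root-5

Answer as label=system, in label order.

P=root-5, Q=silver ratio, R=root-3, S=3:2

Ratios: P ≈ 2.247; Q ≈ 2.419; R ≈ 1.724; S ≈ 1.513.
Targets: silver ratio ≈ 2.414; 3:2 ≈ 1.500; root-3 ≈ 1.732; root-5 ≈ 2.236.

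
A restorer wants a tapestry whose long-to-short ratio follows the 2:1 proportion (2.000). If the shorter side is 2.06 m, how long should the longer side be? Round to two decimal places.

4.12 m

2:1 = 2.00000.
Longer side = 2.06 × 2.00000 ≈ 4.1200 → 4.12 m.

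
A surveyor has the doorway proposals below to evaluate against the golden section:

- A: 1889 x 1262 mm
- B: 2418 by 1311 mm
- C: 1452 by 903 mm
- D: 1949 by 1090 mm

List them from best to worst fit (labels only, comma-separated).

C, A, D, B

Ratios: A = 1889 / 1262 ≈ 1.497; B = 2418 / 1311 ≈ 1.844; C = 1452 / 903 ≈ 1.608; D = 1949 / 1090 ≈ 1.788.
|Δ from 1.618|: A 0.121; B 0.226; C 0.010; D 0.170.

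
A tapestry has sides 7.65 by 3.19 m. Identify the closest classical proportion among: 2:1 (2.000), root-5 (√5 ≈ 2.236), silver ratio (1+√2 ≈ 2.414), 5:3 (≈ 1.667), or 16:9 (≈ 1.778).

silver ratio

7.65/3.19 ≈ 2.398. Nearest candidates are silver ratio (2.414, off by 0.016) and root-5 (2.236, off by 0.162).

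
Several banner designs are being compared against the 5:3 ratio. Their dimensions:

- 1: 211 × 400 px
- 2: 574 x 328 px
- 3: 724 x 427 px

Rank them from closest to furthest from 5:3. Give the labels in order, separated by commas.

1: 400/211 ≈ 1.896 → |1.896 − 1.667| = 0.229
2: 574/328 ≈ 1.750 → |1.750 − 1.667| = 0.083
3: 724/427 ≈ 1.696 → |1.696 − 1.667| = 0.029

3, 2, 1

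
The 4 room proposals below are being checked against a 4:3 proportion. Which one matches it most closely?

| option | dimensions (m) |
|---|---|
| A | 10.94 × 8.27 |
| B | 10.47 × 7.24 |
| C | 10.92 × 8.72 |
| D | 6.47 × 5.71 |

A

Ratios (long/short): A ≈ 1.323; B ≈ 1.446; C ≈ 1.252; D ≈ 1.133.
4:3 ≈ 1.333; option A is nearest (Δ 0.010).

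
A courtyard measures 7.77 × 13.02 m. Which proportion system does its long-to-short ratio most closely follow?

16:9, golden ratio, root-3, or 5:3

5:3

13.02/7.77 ≈ 1.676. Nearest candidates are 5:3 (1.667, off by 0.009) and root-3 (1.732, off by 0.056).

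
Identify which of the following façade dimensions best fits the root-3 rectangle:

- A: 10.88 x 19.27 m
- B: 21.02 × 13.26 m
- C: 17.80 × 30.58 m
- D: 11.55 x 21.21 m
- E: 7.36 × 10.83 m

Target root-3 ≈ 1.732.
A: 1.771 (Δ0.039)  B: 1.585 (Δ0.147)  C: 1.718 (Δ0.014)  D: 1.836 (Δ0.104)  E: 1.471 (Δ0.261)

C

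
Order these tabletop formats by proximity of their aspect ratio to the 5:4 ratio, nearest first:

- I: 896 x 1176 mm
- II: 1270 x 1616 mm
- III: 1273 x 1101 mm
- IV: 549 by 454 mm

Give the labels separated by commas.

II, IV, I, III

Ratios: I = 1176 / 896 ≈ 1.312; II = 1616 / 1270 ≈ 1.272; III = 1273 / 1101 ≈ 1.156; IV = 549 / 454 ≈ 1.209.
|Δ from 1.250|: I 0.062; II 0.022; III 0.094; IV 0.041.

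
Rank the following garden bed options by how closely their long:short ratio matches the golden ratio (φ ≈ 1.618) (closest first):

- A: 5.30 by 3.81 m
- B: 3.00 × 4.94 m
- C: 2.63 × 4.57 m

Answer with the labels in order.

B, C, A

A: 5.30/3.81 ≈ 1.391 → |1.391 − 1.618| = 0.227
B: 4.94/3.00 ≈ 1.647 → |1.647 − 1.618| = 0.029
C: 4.57/2.63 ≈ 1.738 → |1.738 − 1.618| = 0.120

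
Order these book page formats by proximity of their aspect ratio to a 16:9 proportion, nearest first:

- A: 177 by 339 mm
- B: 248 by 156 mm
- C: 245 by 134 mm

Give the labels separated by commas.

C, A, B

Ratios: A = 339 / 177 ≈ 1.915; B = 248 / 156 ≈ 1.590; C = 245 / 134 ≈ 1.828.
|Δ from 1.778|: A 0.137; B 0.188; C 0.050.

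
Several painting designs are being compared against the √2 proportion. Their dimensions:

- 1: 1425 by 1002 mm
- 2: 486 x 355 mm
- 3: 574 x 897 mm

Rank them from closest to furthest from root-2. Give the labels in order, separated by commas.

1, 2, 3

1: 1425/1002 ≈ 1.422 → |1.422 − 1.414| = 0.008
2: 486/355 ≈ 1.369 → |1.369 − 1.414| = 0.045
3: 897/574 ≈ 1.563 → |1.563 − 1.414| = 0.149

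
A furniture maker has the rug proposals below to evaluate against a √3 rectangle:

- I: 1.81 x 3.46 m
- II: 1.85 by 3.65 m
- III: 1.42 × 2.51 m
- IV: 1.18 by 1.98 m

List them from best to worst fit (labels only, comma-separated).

III, IV, I, II

I: 3.46/1.81 ≈ 1.912 → |1.912 − 1.732| = 0.180
II: 3.65/1.85 ≈ 1.973 → |1.973 − 1.732| = 0.241
III: 2.51/1.42 ≈ 1.768 → |1.768 − 1.732| = 0.036
IV: 1.98/1.18 ≈ 1.678 → |1.678 − 1.732| = 0.054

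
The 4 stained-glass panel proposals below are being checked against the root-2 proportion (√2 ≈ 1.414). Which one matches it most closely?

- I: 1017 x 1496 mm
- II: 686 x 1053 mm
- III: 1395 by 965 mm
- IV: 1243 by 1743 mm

IV

Ratios (long/short): I ≈ 1.471; II ≈ 1.535; III ≈ 1.446; IV ≈ 1.402.
root-2 ≈ 1.414; option IV is nearest (Δ 0.012).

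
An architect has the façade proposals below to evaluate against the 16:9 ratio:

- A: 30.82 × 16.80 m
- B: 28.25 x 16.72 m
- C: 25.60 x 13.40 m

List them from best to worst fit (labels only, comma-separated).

Ratios: A = 30.82 / 16.80 ≈ 1.835; B = 28.25 / 16.72 ≈ 1.690; C = 25.60 / 13.40 ≈ 1.910.
|Δ from 1.778|: A 0.057; B 0.088; C 0.132.

A, B, C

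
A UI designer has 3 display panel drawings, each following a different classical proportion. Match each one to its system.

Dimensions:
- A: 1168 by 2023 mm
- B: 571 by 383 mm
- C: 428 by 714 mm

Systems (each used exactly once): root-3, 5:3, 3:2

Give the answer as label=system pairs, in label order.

Ratios: A ≈ 1.732; B ≈ 1.491; C ≈ 1.668.
Targets: root-3 ≈ 1.732; 5:3 ≈ 1.667; 3:2 ≈ 1.500.

A=root-3, B=3:2, C=5:3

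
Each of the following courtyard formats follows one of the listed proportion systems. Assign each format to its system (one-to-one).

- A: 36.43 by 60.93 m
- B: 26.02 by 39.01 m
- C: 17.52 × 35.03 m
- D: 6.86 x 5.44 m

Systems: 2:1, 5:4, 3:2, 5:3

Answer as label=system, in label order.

Ratios: A ≈ 1.673; B ≈ 1.499; C ≈ 1.999; D ≈ 1.261.
Targets: 2:1 ≈ 2.000; 5:4 ≈ 1.250; 3:2 ≈ 1.500; 5:3 ≈ 1.667.

A=5:3, B=3:2, C=2:1, D=5:4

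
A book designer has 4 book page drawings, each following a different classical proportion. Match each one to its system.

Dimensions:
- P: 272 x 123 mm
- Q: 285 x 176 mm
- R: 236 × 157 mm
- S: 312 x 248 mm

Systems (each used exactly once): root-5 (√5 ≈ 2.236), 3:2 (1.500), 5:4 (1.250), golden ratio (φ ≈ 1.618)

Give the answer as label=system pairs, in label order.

Ratios: P ≈ 2.211; Q ≈ 1.619; R ≈ 1.503; S ≈ 1.258.
Targets: root-5 ≈ 2.236; 3:2 ≈ 1.500; 5:4 ≈ 1.250; golden ratio ≈ 1.618.

P=root-5, Q=golden ratio, R=3:2, S=5:4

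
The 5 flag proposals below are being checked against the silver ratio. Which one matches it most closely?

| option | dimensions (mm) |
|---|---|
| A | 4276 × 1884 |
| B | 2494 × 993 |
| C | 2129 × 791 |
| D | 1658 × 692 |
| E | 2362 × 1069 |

D

Target silver ratio ≈ 2.414.
A: 2.270 (Δ0.144)  B: 2.512 (Δ0.098)  C: 2.692 (Δ0.278)  D: 2.396 (Δ0.018)  E: 2.210 (Δ0.204)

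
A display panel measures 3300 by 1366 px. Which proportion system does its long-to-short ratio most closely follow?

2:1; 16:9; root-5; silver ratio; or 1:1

silver ratio

Ratio = 3300 / 1366 ≈ 2.416.
Distances: 2:1 2.000 (Δ 0.416); 16:9 1.778 (Δ 0.638); root-5 2.236 (Δ 0.180); silver ratio 2.414 (Δ 0.002); 1:1 1.000 (Δ 1.416).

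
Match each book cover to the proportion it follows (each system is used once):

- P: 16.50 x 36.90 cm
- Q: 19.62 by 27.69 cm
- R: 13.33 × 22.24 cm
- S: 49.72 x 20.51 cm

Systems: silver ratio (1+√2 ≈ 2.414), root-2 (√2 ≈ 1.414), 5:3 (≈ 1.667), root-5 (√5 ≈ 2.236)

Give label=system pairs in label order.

P = 36.90/16.50 ≈ 2.236 → root-5 (2.236)
Q = 27.69/19.62 ≈ 1.411 → root-2 (1.414)
R = 22.24/13.33 ≈ 1.668 → 5:3 (1.667)
S = 49.72/20.51 ≈ 2.424 → silver ratio (2.414)

P=root-5, Q=root-2, R=5:3, S=silver ratio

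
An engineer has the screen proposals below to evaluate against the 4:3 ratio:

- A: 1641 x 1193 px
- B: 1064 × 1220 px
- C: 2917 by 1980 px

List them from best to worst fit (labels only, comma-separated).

A, C, B

A: 1641/1193 ≈ 1.376 → |1.376 − 1.333| = 0.043
B: 1220/1064 ≈ 1.147 → |1.147 − 1.333| = 0.186
C: 2917/1980 ≈ 1.473 → |1.473 − 1.333| = 0.140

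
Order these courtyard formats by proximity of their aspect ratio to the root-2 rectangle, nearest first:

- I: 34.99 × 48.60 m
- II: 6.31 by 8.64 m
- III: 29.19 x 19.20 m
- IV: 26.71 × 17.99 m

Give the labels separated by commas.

I: 48.60/34.99 ≈ 1.389 → |1.389 − 1.414| = 0.025
II: 8.64/6.31 ≈ 1.369 → |1.369 − 1.414| = 0.045
III: 29.19/19.20 ≈ 1.520 → |1.520 − 1.414| = 0.106
IV: 26.71/17.99 ≈ 1.485 → |1.485 − 1.414| = 0.071

I, II, IV, III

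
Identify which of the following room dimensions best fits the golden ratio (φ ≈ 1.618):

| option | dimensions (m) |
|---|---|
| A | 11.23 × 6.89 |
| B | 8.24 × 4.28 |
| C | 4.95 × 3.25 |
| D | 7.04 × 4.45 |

A

Ratios (long/short): A ≈ 1.630; B ≈ 1.925; C ≈ 1.523; D ≈ 1.582.
golden ratio ≈ 1.618; option A is nearest (Δ 0.012).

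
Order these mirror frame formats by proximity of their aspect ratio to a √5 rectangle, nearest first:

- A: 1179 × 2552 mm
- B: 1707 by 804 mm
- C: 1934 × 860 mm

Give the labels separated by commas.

Ratios: A = 2552 / 1179 ≈ 2.165; B = 1707 / 804 ≈ 2.123; C = 1934 / 860 ≈ 2.249.
|Δ from 2.236|: A 0.071; B 0.113; C 0.013.

C, A, B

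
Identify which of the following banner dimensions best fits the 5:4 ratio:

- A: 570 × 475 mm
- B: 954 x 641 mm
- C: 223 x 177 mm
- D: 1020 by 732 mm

Ratios (long/short): A ≈ 1.200; B ≈ 1.488; C ≈ 1.260; D ≈ 1.393.
5:4 ≈ 1.250; option C is nearest (Δ 0.010).

C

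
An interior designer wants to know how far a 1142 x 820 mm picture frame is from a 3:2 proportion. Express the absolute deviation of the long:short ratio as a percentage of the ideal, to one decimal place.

Ratio = 1142 / 820 ≈ 1.3927.
Ideal 3:2 = 1.5000. |1.3927 − 1.5000| / 1.5000 ≈ 7.15% → 7.2%.

7.2%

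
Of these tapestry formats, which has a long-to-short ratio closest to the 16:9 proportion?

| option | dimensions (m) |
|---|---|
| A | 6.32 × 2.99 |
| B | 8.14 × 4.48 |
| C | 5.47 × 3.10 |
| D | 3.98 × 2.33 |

Ratios (long/short): A ≈ 2.114; B ≈ 1.817; C ≈ 1.765; D ≈ 1.708.
16:9 ≈ 1.778; option C is nearest (Δ 0.013).

C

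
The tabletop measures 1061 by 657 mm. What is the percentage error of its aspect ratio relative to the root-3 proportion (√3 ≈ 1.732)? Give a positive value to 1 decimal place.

6.8%

Ratio = 1061 / 657 ≈ 1.6149.
Ideal root-3 ≈ 1.7321. |1.6149 − 1.7321| / 1.7321 ≈ 6.77% → 6.8%.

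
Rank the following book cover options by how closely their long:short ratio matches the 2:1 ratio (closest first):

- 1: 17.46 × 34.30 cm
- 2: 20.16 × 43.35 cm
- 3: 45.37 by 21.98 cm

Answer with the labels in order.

Ratios: 1 = 34.30 / 17.46 ≈ 1.964; 2 = 43.35 / 20.16 ≈ 2.150; 3 = 45.37 / 21.98 ≈ 2.064.
|Δ from 2.000|: 1 0.036; 2 0.150; 3 0.064.

1, 3, 2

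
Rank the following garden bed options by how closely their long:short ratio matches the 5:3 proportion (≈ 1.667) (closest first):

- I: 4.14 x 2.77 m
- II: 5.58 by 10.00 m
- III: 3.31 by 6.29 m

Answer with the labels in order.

I: 4.14/2.77 ≈ 1.495 → |1.495 − 1.667| = 0.172
II: 10.00/5.58 ≈ 1.792 → |1.792 − 1.667| = 0.125
III: 6.29/3.31 ≈ 1.900 → |1.900 − 1.667| = 0.233

II, I, III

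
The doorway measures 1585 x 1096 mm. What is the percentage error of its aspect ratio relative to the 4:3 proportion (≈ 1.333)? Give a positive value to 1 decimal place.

Ratio = 1585 / 1096 ≈ 1.4462.
Ideal 4:3 ≈ 1.3333. |1.4462 − 1.3333| / 1.3333 ≈ 8.47% → 8.5%.

8.5%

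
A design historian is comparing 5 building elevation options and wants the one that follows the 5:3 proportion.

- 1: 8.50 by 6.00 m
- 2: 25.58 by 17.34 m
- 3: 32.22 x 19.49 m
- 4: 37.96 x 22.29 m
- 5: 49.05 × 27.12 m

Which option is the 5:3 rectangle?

3

Target 5:3 ≈ 1.667.
1: 1.417 (Δ0.250)  2: 1.475 (Δ0.192)  3: 1.653 (Δ0.014)  4: 1.703 (Δ0.036)  5: 1.809 (Δ0.142)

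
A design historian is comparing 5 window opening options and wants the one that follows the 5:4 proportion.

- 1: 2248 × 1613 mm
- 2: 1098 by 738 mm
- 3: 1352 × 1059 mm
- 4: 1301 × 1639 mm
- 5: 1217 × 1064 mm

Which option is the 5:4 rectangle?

Target 5:4 ≈ 1.250.
1: 1.394 (Δ0.144)  2: 1.488 (Δ0.238)  3: 1.277 (Δ0.027)  4: 1.260 (Δ0.010)  5: 1.144 (Δ0.106)

4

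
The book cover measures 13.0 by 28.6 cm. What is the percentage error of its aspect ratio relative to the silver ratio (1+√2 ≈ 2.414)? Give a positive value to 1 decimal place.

Ratio = 28.6 / 13.0 ≈ 2.2000.
Ideal silver ratio ≈ 2.4142. |2.2000 − 2.4142| / 2.4142 ≈ 8.87% → 8.9%.

8.9%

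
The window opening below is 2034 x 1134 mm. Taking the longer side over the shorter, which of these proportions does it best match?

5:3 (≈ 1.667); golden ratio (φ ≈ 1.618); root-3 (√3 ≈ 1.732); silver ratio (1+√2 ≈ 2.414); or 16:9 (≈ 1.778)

16:9

Ratio = 2034 / 1134 ≈ 1.794.
Distances: 5:3 1.667 (Δ 0.127); golden ratio 1.618 (Δ 0.176); root-3 1.732 (Δ 0.062); silver ratio 2.414 (Δ 0.620); 16:9 1.778 (Δ 0.016).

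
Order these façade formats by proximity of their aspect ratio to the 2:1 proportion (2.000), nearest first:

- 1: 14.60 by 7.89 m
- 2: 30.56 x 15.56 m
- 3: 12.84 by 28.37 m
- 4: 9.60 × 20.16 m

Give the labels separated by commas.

2, 4, 1, 3

1: 14.60/7.89 ≈ 1.850 → |1.850 − 2.000| = 0.150
2: 30.56/15.56 ≈ 1.964 → |1.964 − 2.000| = 0.036
3: 28.37/12.84 ≈ 2.210 → |2.210 − 2.000| = 0.210
4: 20.16/9.60 ≈ 2.100 → |2.100 − 2.000| = 0.100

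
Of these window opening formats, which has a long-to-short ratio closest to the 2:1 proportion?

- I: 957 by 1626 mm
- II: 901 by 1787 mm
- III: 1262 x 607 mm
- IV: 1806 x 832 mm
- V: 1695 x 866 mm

Ratios (long/short): I ≈ 1.699; II ≈ 1.983; III ≈ 2.079; IV ≈ 2.171; V ≈ 1.957.
2:1 ≈ 2.000; option II is nearest (Δ 0.017).

II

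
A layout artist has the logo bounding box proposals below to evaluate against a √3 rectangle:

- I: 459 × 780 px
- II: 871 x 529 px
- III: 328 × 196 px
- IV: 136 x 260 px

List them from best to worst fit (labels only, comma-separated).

I, III, II, IV

I: 780/459 ≈ 1.699 → |1.699 − 1.732| = 0.033
II: 871/529 ≈ 1.647 → |1.647 − 1.732| = 0.085
III: 328/196 ≈ 1.673 → |1.673 − 1.732| = 0.059
IV: 260/136 ≈ 1.912 → |1.912 − 1.732| = 0.180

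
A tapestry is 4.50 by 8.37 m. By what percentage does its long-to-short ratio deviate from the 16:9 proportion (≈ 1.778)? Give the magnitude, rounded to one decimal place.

Ratio = 8.37 / 4.50 ≈ 1.8600.
Ideal 16:9 ≈ 1.7778. |1.8600 − 1.7778| / 1.7778 ≈ 4.62% → 4.6%.

4.6%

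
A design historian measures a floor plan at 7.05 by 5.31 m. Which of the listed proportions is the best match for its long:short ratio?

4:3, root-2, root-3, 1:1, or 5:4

Ratio = 7.05 / 5.31 ≈ 1.328.
Distances: 4:3 1.333 (Δ 0.005); root-2 1.414 (Δ 0.086); root-3 1.732 (Δ 0.404); 1:1 1.000 (Δ 0.328); 5:4 1.250 (Δ 0.078).

4:3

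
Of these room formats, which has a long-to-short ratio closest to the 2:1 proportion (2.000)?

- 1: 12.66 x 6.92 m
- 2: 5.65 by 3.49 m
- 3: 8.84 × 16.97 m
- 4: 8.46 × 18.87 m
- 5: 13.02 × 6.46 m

5

Ratios (long/short): 1 ≈ 1.829; 2 ≈ 1.619; 3 ≈ 1.920; 4 ≈ 2.230; 5 ≈ 2.015.
2:1 ≈ 2.000; option 5 is nearest (Δ 0.015).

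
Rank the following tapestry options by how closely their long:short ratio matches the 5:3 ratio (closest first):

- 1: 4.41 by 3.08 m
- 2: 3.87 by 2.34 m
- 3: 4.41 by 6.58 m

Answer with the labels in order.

2, 3, 1

1: 4.41/3.08 ≈ 1.432 → |1.432 − 1.667| = 0.235
2: 3.87/2.34 ≈ 1.654 → |1.654 − 1.667| = 0.013
3: 6.58/4.41 ≈ 1.492 → |1.492 − 1.667| = 0.175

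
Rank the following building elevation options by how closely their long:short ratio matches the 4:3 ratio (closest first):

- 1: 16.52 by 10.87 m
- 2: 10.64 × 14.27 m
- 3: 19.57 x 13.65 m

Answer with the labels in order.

2, 3, 1

Ratios: 1 = 16.52 / 10.87 ≈ 1.520; 2 = 14.27 / 10.64 ≈ 1.341; 3 = 19.57 / 13.65 ≈ 1.434.
|Δ from 1.333|: 1 0.187; 2 0.008; 3 0.101.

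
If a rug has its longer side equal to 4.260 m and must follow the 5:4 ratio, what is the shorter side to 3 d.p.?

3.408 m

5:4 = 1.25000.
Shorter side = 4.260 ÷ 1.25000 ≈ 3.40800 → 3.408 m.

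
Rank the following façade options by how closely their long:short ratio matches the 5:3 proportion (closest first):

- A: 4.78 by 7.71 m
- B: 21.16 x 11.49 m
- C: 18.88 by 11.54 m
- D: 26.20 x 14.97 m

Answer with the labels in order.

C, A, D, B

Ratios: A = 7.71 / 4.78 ≈ 1.613; B = 21.16 / 11.49 ≈ 1.842; C = 18.88 / 11.54 ≈ 1.636; D = 26.20 / 14.97 ≈ 1.750.
|Δ from 1.667|: A 0.054; B 0.175; C 0.031; D 0.083.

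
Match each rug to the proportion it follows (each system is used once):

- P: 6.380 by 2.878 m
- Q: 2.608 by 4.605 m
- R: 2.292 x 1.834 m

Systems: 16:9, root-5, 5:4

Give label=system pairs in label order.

Ratios: P ≈ 2.217; Q ≈ 1.766; R ≈ 1.250.
Targets: 16:9 ≈ 1.778; root-5 ≈ 2.236; 5:4 ≈ 1.250.

P=root-5, Q=16:9, R=5:4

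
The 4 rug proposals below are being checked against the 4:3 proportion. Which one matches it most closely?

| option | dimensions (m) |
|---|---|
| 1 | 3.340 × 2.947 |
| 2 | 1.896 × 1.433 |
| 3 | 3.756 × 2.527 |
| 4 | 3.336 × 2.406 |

2

Target 4:3 ≈ 1.333.
1: 1.133 (Δ0.200)  2: 1.323 (Δ0.010)  3: 1.486 (Δ0.153)  4: 1.387 (Δ0.054)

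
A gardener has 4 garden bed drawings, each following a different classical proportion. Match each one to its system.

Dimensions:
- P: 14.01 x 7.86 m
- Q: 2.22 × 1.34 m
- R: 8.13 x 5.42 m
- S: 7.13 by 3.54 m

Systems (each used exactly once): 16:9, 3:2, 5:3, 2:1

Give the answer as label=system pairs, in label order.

P=16:9, Q=5:3, R=3:2, S=2:1

Ratios: P ≈ 1.782; Q ≈ 1.657; R ≈ 1.500; S ≈ 2.014.
Targets: 16:9 ≈ 1.778; 3:2 ≈ 1.500; 5:3 ≈ 1.667; 2:1 ≈ 2.000.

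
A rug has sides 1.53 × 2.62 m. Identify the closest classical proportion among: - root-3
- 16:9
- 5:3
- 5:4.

Ratio = 2.62 / 1.53 ≈ 1.712.
Distances: root-3 1.732 (Δ 0.020); 16:9 1.778 (Δ 0.066); 5:3 1.667 (Δ 0.045); 5:4 1.250 (Δ 0.462).

root-3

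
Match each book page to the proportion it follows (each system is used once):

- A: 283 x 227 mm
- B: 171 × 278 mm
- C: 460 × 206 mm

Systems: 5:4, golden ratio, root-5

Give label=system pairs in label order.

A = 283/227 ≈ 1.247 → 5:4 (1.250)
B = 278/171 ≈ 1.626 → golden ratio (1.618)
C = 460/206 ≈ 2.233 → root-5 (2.236)

A=5:4, B=golden ratio, C=root-5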